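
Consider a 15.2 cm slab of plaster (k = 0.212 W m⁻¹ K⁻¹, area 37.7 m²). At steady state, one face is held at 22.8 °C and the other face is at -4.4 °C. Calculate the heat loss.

Q = 1430 W

Q = kA·ΔT/L = 0.212 × 37.7 × |22.8 °C − -4.4 °C| / 0.152 = 1430 W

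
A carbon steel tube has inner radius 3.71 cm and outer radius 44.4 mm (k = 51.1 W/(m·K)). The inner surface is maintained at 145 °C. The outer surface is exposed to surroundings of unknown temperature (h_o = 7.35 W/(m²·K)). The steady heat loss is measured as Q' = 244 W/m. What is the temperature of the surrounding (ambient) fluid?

T_out = 25.9 °C

Sum the resistances:
  R'_carbon steel = ln(0.0444/0.0371)/(2πk) = 0.1796/(2π·51.1) = 5.594×10^-4 m·K/W
  R'_conv,out = 1/(2πr h) = 1/(2π·0.0444·7.35) = 0.4877 m·K/W
ΣR = 0.4883 m·K/W
ΔT = Q'·ΣR = 244 × 0.4883 = 119.1 K
Heat flows outward, so T_out = T_in − ΔT = 145 − 119.1 = 25.9 °C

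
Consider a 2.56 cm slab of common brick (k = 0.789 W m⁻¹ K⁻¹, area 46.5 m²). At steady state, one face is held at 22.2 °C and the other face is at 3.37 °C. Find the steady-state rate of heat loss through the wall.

Q = kA·ΔT/L = 0.789 × 46.5 × |22.2 °C − 3.37 °C| / 0.0256 = 27000 W

Q = 27.0 kW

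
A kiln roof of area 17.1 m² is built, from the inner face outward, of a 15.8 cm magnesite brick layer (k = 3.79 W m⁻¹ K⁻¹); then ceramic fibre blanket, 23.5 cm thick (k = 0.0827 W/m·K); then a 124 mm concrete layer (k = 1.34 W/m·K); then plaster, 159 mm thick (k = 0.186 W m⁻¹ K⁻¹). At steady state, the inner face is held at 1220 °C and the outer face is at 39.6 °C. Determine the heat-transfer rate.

Q = 5.27 kW

Resistance network (inner→outer):
  R_magnesite brick = L/(kA) = 0.158/(3.79·17.1) = 0.002438 K/W
  R_ceramic fibre blanket = L/(kA) = 0.235/(0.0827·17.1) = 0.1662 K/W
  R_concrete = L/(kA) = 0.124/(1.34·17.1) = 0.005412 K/W
  R_plaster = L/(kA) = 0.159/(0.186·17.1) = 0.04999 K/W
ΣR = 0.002438 + 0.1662 + 0.005412 + 0.04999 = 0.2240 K/W
Q = ΔT/ΣR = (1220 °C − 39.6 °C)/0.2240 = 5270 W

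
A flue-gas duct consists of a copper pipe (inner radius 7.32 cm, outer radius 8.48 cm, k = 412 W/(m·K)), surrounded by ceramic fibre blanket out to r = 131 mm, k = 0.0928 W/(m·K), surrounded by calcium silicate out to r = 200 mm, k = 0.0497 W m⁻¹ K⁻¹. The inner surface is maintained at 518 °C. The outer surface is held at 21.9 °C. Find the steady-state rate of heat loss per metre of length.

Resistance network (inner→outer):
  R'_copper = ln(0.0848/0.0732)/(2πk) = 0.1471/(2π·412) = 5.682×10^-5 m·K/W
  R'_ceramic fibre blanket = ln(0.131/0.0848)/(2πk) = 0.4349/(2π·0.0928) = 0.7459 m·K/W
  R'_calcium silicate = ln(0.200/0.131)/(2πk) = 0.4231/(2π·0.0497) = 1.355 m·K/W
ΣR = 5.682×10^-5 + 0.7459 + 1.355 = 2.101 m·K/W
Q' = ΔT/ΣR = (518 °C − 21.9 °C)/2.101 = 236 W/m

Q' = 236 W/m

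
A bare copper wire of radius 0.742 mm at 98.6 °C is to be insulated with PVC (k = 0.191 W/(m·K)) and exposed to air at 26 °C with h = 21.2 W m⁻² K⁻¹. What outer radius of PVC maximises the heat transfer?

r_cr = 0.901 cm

For a cylinder, r_cr = k_ins/h = 0.191/21.2 = 0.00901 m = 0.901 cm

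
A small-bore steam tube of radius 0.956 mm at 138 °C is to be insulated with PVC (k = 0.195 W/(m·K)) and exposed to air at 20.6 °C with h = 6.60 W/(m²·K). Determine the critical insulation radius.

For a cylinder, r_cr = k_ins/h = 0.195/6.60 = 0.0295 m = 2.95 cm

r_cr = 2.95 cm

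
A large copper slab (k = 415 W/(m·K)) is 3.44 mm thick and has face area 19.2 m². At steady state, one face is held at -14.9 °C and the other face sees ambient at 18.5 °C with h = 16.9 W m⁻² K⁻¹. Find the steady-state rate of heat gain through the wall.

Q = 10800 W

Treat each layer as a resistance in series:
  R_copper = L/(kA) = 0.00344/(415·19.2) = 4.317×10^-7 K/W
  R_conv,out = 1/(hA) = 1/(16.9·19.2) = 0.003082 K/W
ΣR = 4.317×10^-7 + 0.003082 = 0.003082 K/W
Q = ΔT/ΣR = (-14.9 °C − 18.5 °C)/0.003082 = -10800 W
(Negative Q ⇒ heat flows inward; heat gain = 10800 W.)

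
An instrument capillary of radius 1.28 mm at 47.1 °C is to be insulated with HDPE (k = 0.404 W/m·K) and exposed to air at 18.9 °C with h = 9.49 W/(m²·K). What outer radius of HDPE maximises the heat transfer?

For a cylinder, r_cr = k_ins/h = 0.404/9.49 = 0.0426 m = 4.26 cm

r_cr = 4.26 cm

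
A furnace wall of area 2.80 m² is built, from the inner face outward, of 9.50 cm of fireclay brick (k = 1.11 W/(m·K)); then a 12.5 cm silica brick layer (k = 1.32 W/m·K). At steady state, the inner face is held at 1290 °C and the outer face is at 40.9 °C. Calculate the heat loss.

Resistance network (inner→outer):
  R_fireclay brick = L/(kA) = 0.0950/(1.11·2.80) = 0.03057 K/W
  R_silica brick = L/(kA) = 0.125/(1.32·2.80) = 0.03382 K/W
ΣR = 0.03057 + 0.03382 = 0.06439 K/W
Q = ΔT/ΣR = (1290 °C − 40.9 °C)/0.06439 = 19400 W

Q = 19400 W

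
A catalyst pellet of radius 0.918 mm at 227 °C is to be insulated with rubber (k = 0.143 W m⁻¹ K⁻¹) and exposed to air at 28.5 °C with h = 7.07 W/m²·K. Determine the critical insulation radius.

For a sphere, r_cr = 2k_ins/h = 2·0.143/7.07 = 0.0405 m = 4.05 cm

r_cr = 4.05 cm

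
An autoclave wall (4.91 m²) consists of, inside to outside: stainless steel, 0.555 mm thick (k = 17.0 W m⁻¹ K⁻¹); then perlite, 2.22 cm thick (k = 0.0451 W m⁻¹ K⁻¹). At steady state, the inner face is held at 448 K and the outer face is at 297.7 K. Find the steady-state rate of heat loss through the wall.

Q = 1500 W

Resistance network (inner→outer):
  R_stainless steel = L/(kA) = 5.55×10^-4/(17.0·4.91) = 6.649×10^-6 K/W
  R_perlite = L/(kA) = 0.0222/(0.0451·4.91) = 0.1003 K/W
ΣR = 6.649×10^-6 + 0.1003 = 0.1003 K/W
Q = ΔT/ΣR = (448 K − 297.7 K)/0.1003 = 1500 W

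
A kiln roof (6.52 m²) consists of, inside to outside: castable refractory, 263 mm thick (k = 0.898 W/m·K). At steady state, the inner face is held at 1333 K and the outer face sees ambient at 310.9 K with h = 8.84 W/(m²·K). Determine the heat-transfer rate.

Resistance network (inner→outer):
  R_castable refractory = L/(kA) = 0.263/(0.898·6.52) = 0.04492 K/W
  R_conv,out = 1/(hA) = 1/(8.84·6.52) = 0.01735 K/W
ΣR = 0.04492 + 0.01735 = 0.06227 K/W
Q = ΔT/ΣR = (1333 K − 310.9 K)/0.06227 = 16400 W

Q = 16.4 kW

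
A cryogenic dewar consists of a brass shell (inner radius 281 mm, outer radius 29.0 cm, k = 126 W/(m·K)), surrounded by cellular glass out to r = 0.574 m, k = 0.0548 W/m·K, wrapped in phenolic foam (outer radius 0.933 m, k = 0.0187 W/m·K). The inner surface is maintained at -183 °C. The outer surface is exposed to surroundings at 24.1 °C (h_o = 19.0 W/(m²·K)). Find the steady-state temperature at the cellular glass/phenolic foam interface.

T = -86.8 °C

Series thermal resistances, inner to outer:
  R_brass = (1/0.281 − 1/0.290)/(4πk) = 0.1104/(4π·126) = 6.975×10^-5 K/W
  R_cellular glass = (1/0.290 − 1/0.574)/(4πk) = 1.706/(4π·0.0548) = 2.478 K/W
  R_phenolic foam = (1/0.574 − 1/0.933)/(4πk) = 0.6703/(4π·0.0187) = 2.853 K/W
  R_conv,out = 1/(4πr²h) = 1/(4π·0.933²·19.0) = 0.004811 K/W
ΣR = 6.975×10^-5 + 2.478 + 2.853 + 0.004811 = 5.336 K/W
Q = ΔT/ΣR = (-183 °C − 24.1 °C)/5.336 = -38.81 W
From the inner boundary to the cellular glass/phenolic foam interface, ΣR_partial = 2.478 K/W.
T_interface = T_in − Q·ΣR_partial = -183 °C − (-38.81)(2.478) = -86.8 °C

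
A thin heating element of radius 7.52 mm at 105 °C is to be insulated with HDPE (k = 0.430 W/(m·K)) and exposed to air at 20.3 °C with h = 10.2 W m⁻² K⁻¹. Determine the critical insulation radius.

For a cylinder, r_cr = k_ins/h = 0.430/10.2 = 0.0422 m = 4.22 cm

r_cr = 4.22 cm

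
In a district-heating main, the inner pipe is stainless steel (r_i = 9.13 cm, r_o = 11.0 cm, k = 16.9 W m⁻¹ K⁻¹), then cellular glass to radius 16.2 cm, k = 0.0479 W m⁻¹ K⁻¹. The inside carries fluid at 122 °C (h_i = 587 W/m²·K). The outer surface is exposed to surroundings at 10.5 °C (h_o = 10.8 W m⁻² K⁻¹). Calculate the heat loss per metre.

Treat each layer as a resistance in series:
  R'_conv,in = 1/(2πr h) = 1/(2π·0.0913·587) = 0.002970 m·K/W
  R'_stainless steel = ln(0.110/0.0913)/(2πk) = 0.1863/(2π·16.9) = 0.001755 m·K/W
  R'_cellular glass = ln(0.162/0.110)/(2πk) = 0.3871/(2π·0.0479) = 1.286 m·K/W
  R'_conv,out = 1/(2πr h) = 1/(2π·0.162·10.8) = 0.09097 m·K/W
ΣR = 0.002970 + 0.001755 + 1.286 + 0.09097 = 1.382 m·K/W
Q' = ΔT/ΣR = (122 °C − 10.5 °C)/1.382 = 80.7 W/m

Q' = 80.7 W/m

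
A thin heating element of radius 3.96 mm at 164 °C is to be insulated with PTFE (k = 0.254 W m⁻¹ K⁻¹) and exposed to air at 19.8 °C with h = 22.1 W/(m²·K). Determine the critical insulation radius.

For a cylinder, r_cr = k_ins/h = 0.254/22.1 = 0.0115 m = 1.15 cm

r_cr = 1.15 cm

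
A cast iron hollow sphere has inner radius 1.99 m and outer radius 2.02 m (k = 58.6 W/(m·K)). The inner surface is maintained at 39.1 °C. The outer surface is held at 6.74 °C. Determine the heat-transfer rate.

Q = 4πk·ΔT/(1/r₁ − 1/r₂) = 4π × 58.6 × 32.36 / (1/1.99 − 1/2.02) = 3.19×10^6 W

Q = 3190 kW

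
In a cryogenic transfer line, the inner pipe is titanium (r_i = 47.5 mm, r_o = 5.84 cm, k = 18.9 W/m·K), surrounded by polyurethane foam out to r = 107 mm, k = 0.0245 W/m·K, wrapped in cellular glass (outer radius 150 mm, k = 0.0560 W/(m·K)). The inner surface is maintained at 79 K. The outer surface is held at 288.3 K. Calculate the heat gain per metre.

Q' = 42.8 W/m

Treat each layer as a resistance in series:
  R'_titanium = ln(0.0584/0.0475)/(2πk) = 0.2066/(2π·18.9) = 0.001740 m·K/W
  R'_polyurethane foam = ln(0.107/0.0584)/(2πk) = 0.6055/(2π·0.0245) = 3.933 m·K/W
  R'_cellular glass = ln(0.150/0.107)/(2πk) = 0.3378/(2π·0.0560) = 0.9601 m·K/W
ΣR = 0.001740 + 3.933 + 0.9601 = 4.895 m·K/W
Q' = ΔT/ΣR = (79 K − 288.3 K)/4.895 = -42.8 W/m
(Negative Q' ⇒ heat flows inward; heat gain = 42.8 W/m.)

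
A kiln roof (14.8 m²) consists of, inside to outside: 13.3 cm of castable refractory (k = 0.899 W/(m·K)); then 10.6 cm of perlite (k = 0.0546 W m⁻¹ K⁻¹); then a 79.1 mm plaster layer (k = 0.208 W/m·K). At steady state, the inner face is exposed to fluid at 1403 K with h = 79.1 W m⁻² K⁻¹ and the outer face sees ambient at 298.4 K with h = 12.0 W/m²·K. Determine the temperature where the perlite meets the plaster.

T = 498 K

Resistance network (inner→outer):
  R_conv,in = 1/(hA) = 1/(79.1·14.8) = 8.542×10^-4 K/W
  R_castable refractory = L/(kA) = 0.133/(0.899·14.8) = 0.009996 K/W
  R_perlite = L/(kA) = 0.106/(0.0546·14.8) = 0.1312 K/W
  R_plaster = L/(kA) = 0.0791/(0.208·14.8) = 0.02570 K/W
  R_conv,out = 1/(hA) = 1/(12.0·14.8) = 0.005631 K/W
ΣR = 8.542×10^-4 + 0.009996 + 0.1312 + 0.02570 + 0.005631 = 0.1734 K/W
Q = ΔT/ΣR = (1403 K − 298.4 K)/0.1734 = 6370 W
From the inner boundary to the perlite/plaster interface, ΣR_partial = 0.1421 K/W.
T_interface = T_in − Q·ΣR_partial = 1403 K − (6370)(0.1421) = 498 K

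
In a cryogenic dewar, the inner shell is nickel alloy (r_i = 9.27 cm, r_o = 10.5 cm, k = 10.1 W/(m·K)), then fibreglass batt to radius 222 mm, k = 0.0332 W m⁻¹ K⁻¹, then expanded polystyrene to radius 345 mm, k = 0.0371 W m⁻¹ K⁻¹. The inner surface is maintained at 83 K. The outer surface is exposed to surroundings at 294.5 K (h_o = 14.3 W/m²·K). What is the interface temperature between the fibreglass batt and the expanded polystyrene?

Treat each layer as a resistance in series:
  R_nickel alloy = (1/0.0927 − 1/0.105)/(4πk) = 1.264/(4π·10.1) = 0.009956 K/W
  R_fibreglass batt = (1/0.105 − 1/0.222)/(4πk) = 5.019/(4π·0.0332) = 12.03 K/W
  R_expanded polystyrene = (1/0.222 − 1/0.345)/(4πk) = 1.606/(4π·0.0371) = 3.445 K/W
  R_conv,out = 1/(4πr²h) = 1/(4π·0.345²·14.3) = 0.04675 K/W
ΣR = 0.009956 + 12.03 + 3.445 + 0.04675 = 15.53 K/W
Q = ΔT/ΣR = (83 K − 294.5 K)/15.53 = -13.62 W
From the inner boundary to the fibreglass batt/expanded polystyrene interface, ΣR_partial = 12.04 K/W.
T_interface = T_in − Q·ΣR_partial = 83 K − (-13.62)(12.04) = 247.0 K

T = 247.0 K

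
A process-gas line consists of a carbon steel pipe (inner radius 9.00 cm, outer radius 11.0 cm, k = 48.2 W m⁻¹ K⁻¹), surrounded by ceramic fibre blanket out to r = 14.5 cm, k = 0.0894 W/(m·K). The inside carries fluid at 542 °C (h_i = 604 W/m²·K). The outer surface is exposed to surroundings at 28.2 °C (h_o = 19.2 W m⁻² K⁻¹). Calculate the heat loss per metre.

Resistance network (inner→outer):
  R'_conv,in = 1/(2πr h) = 1/(2π·0.0900·604) = 0.002928 m·K/W
  R'_carbon steel = ln(0.110/0.0900)/(2πk) = 0.2007/(2π·48.2) = 6.626×10^-4 m·K/W
  R'_ceramic fibre blanket = ln(0.145/0.110)/(2πk) = 0.2763/(2π·0.0894) = 0.4918 m·K/W
  R'_conv,out = 1/(2πr h) = 1/(2π·0.145·19.2) = 0.05717 m·K/W
ΣR = 0.002928 + 6.626×10^-4 + 0.4918 + 0.05717 = 0.5526 m·K/W
Q' = ΔT/ΣR = (542 °C − 28.2 °C)/0.5526 = 930 W/m

Q' = 930 W/m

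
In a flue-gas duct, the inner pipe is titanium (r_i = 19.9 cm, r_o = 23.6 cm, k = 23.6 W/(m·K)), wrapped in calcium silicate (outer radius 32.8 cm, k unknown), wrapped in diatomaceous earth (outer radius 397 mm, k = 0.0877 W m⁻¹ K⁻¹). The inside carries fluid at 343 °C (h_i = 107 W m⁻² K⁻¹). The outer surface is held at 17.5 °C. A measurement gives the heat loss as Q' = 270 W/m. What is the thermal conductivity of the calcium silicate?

ΣR = ΔT/Q' = |343 − 17.5|/270 = 1.206 m·K/W
Known resistances:
  R'_conv,in = 1/(2πr h) = 1/(2π·0.199·107) = 0.007475 m·K/W
  R'_titanium = ln(0.236/0.199)/(2πk) = 0.1705/(2π·23.6) = 0.001150 m·K/W
  R'_diatomaceous earth = ln(0.397/0.328)/(2πk) = 0.1909/(2π·0.0877) = 0.3465 m·K/W
R_calcium silicate = ΣR − ΣR_known = 1.206 − 0.3551 = 0.8509 m·K/W
ln(r₂/r₁)/(2πk) = 0.8509 ⇒ k = 0.3292/(2π·0.8509) = 0.0616 W/m·K

k = 0.0616 W/m·K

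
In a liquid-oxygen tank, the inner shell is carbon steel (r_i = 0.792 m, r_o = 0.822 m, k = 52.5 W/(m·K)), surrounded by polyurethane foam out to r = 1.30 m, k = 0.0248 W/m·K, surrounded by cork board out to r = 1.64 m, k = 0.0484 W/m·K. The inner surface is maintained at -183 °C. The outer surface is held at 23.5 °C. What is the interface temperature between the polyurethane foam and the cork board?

T = -8.4 °C

Treat each layer as a resistance in series:
  R_carbon steel = (1/0.792 − 1/0.822)/(4πk) = 0.04608/(4π·52.5) = 6.985×10^-5 K/W
  R_polyurethane foam = (1/0.822 − 1/1.30)/(4πk) = 0.4473/(4π·0.0248) = 1.435 K/W
  R_cork board = (1/1.30 − 1/1.64)/(4πk) = 0.1595/(4π·0.0484) = 0.2622 K/W
ΣR = 6.985×10^-5 + 1.435 + 0.2622 = 1.697 K/W
Q = ΔT/ΣR = (-183 °C − 23.5 °C)/1.697 = -121.7 W
From the inner boundary to the polyurethane foam/cork board interface, ΣR_partial = 1.435 K/W.
T_interface = T_in − Q·ΣR_partial = -183 °C − (-121.7)(1.435) = -8.4 °C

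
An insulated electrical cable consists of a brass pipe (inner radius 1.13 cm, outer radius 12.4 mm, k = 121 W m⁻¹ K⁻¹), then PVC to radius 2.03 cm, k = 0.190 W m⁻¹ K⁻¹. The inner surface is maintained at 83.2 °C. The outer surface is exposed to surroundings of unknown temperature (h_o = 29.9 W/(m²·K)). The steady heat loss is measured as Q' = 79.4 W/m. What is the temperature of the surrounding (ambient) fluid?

T_out = 29.6 °C

Series resistances:
  R'_brass = ln(0.0124/0.0113)/(2πk) = 0.09289/(2π·121) = 1.222×10^-4 m·K/W
  R'_PVC = ln(0.0203/0.0124)/(2πk) = 0.4929/(2π·0.190) = 0.4129 m·K/W
  R'_conv,out = 1/(2πr h) = 1/(2π·0.0203·29.9) = 0.2622 m·K/W
ΣR = 0.6752 m·K/W
ΔT = Q'·ΣR = 79.4 × 0.6752 = 53.61 K
Heat flows outward, so T_out = T_in − ΔT = 83.2 − 53.61 = 29.6 °C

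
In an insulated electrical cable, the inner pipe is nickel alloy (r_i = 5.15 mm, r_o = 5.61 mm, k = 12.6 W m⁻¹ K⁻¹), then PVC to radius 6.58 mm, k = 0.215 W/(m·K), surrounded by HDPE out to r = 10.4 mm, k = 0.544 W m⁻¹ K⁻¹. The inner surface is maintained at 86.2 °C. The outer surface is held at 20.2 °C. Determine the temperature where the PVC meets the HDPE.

T = 55.1 °C

Series thermal resistances, inner to outer:
  R'_nickel alloy = ln(0.00561/0.00515)/(2πk) = 0.08555/(2π·12.6) = 0.001081 m·K/W
  R'_PVC = ln(0.00658/0.00561)/(2πk) = 0.1595/(2π·0.215) = 0.1181 m·K/W
  R'_HDPE = ln(0.0104/0.00658)/(2πk) = 0.4578/(2π·0.544) = 0.1339 m·K/W
ΣR = 0.001081 + 0.1181 + 0.1339 = 0.2531 m·K/W
Q' = ΔT/ΣR = (86.2 °C − 20.2 °C)/0.2531 = 260.8 W/m
From the inner boundary to the PVC/HDPE interface, ΣR_partial = 0.1192 m·K/W.
T_interface = T_in − Q'·ΣR_partial = 86.2 °C − (260.8)(0.1192) = 55.1 °C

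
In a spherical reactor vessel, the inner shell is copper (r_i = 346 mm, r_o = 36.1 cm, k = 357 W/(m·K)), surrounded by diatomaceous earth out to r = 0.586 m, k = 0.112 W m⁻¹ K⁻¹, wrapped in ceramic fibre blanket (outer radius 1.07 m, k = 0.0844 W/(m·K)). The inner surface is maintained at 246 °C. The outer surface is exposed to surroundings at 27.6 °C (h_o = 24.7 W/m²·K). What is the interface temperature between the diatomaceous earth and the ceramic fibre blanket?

T = 135 °C

Series thermal resistances, inner to outer:
  R_copper = (1/0.346 − 1/0.361)/(4πk) = 0.1201/(4π·357) = 2.677×10^-5 K/W
  R_diatomaceous earth = (1/0.361 − 1/0.586)/(4πk) = 1.064/(4π·0.112) = 0.7557 K/W
  R_ceramic fibre blanket = (1/0.586 − 1/1.07)/(4πk) = 0.7719/(4π·0.0844) = 0.7278 K/W
  R_conv,out = 1/(4πr²h) = 1/(4π·1.07²·24.7) = 0.002814 K/W
ΣR = 2.677×10^-5 + 0.7557 + 0.7278 + 0.002814 = 1.486 K/W
Q = ΔT/ΣR = (246 °C − 27.6 °C)/1.486 = 147.0 W
From the inner boundary to the diatomaceous earth/ceramic fibre blanket interface, ΣR_partial = 0.7557 K/W.
T_interface = T_in − Q·ΣR_partial = 246 °C − (147.0)(0.7557) = 135 °C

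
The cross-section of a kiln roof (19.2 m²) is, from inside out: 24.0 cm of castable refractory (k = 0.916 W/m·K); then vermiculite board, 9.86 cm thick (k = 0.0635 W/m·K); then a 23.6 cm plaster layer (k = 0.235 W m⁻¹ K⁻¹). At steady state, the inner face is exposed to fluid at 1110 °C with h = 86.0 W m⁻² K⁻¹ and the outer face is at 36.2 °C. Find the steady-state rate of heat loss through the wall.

Resistance network (inner→outer):
  R_conv,in = 1/(hA) = 1/(86.0·19.2) = 6.056×10^-4 K/W
  R_castable refractory = L/(kA) = 0.240/(0.916·19.2) = 0.01365 K/W
  R_vermiculite board = L/(kA) = 0.0986/(0.0635·19.2) = 0.08087 K/W
  R_plaster = L/(kA) = 0.236/(0.235·19.2) = 0.05230 K/W
ΣR = 6.056×10^-4 + 0.01365 + 0.08087 + 0.05230 = 0.1474 K/W
Q = ΔT/ΣR = (1110 °C − 36.2 °C)/0.1474 = 7280 W

Q = 7.28 kW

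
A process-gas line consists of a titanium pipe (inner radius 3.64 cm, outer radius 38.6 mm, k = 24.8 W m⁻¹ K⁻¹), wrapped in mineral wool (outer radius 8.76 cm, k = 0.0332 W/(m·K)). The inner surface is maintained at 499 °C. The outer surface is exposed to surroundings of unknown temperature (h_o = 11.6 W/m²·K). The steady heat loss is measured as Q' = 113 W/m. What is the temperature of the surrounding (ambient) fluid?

Sum the resistances:
  R'_titanium = ln(0.0386/0.0364)/(2πk) = 0.05868/(2π·24.8) = 3.766×10^-4 m·K/W
  R'_mineral wool = ln(0.0876/0.0386)/(2πk) = 0.8195/(2π·0.0332) = 3.929 m·K/W
  R'_conv,out = 1/(2πr h) = 1/(2π·0.0876·11.6) = 0.1566 m·K/W
ΣR = 4.086 m·K/W
ΔT = Q'·ΣR = 113 × 4.086 = 461.7 K
Heat flows outward, so T_out = T_in − ΔT = 499 − 461.7 = 37.3 °C

T_out = 37.3 °C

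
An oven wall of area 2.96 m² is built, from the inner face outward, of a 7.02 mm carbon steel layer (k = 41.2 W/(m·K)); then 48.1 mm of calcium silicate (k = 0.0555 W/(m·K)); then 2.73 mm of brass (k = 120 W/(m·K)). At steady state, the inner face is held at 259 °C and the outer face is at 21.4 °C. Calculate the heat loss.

Q = 811 W

Series thermal resistances, inner to outer:
  R_carbon steel = L/(kA) = 0.00702/(41.2·2.96) = 5.756×10^-5 K/W
  R_calcium silicate = L/(kA) = 0.0481/(0.0555·2.96) = 0.2928 K/W
  R_brass = L/(kA) = 0.00273/(120·2.96) = 7.686×10^-6 K/W
ΣR = 5.756×10^-5 + 0.2928 + 7.686×10^-6 = 0.2929 K/W
Q = ΔT/ΣR = (259 °C − 21.4 °C)/0.2929 = 811 W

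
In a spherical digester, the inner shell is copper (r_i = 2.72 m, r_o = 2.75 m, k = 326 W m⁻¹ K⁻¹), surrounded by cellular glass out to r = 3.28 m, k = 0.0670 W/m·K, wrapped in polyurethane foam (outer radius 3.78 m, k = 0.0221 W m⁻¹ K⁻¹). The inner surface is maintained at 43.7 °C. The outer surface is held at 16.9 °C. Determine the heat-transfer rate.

Resistance network (inner→outer):
  R_copper = (1/2.72 − 1/2.75)/(4πk) = 0.004011/(4π·326) = 9.790×10^-7 K/W
  R_cellular glass = (1/2.75 − 1/3.28)/(4πk) = 0.05876/(4π·0.0670) = 0.06979 K/W
  R_polyurethane foam = (1/3.28 − 1/3.78)/(4πk) = 0.04033/(4π·0.0221) = 0.1452 K/W
ΣR = 9.790×10^-7 + 0.06979 + 0.1452 = 0.2150 K/W
Q = ΔT/ΣR = (43.7 °C − 16.9 °C)/0.2150 = 125 W

Q = 125 W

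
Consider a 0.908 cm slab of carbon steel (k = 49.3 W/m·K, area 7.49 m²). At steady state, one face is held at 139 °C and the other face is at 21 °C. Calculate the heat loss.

Q = 4.80×10^6 W

Q = kA·ΔT/L = 49.3 × 7.49 × |139 °C − 21 °C| / 0.00908 = 4.80×10^6 W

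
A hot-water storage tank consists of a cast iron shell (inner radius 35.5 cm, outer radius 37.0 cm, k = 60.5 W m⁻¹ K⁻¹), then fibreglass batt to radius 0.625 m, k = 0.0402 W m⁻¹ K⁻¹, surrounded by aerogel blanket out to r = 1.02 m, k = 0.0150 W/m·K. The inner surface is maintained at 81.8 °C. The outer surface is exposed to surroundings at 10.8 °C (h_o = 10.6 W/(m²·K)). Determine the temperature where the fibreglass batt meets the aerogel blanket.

Treat each layer as a resistance in series:
  R_cast iron = (1/0.355 − 1/0.370)/(4πk) = 0.1142/(4π·60.5) = 1.502×10^-4 K/W
  R_fibreglass batt = (1/0.370 − 1/0.625)/(4πk) = 1.103/(4π·0.0402) = 2.183 K/W
  R_aerogel blanket = (1/0.625 − 1/1.02)/(4πk) = 0.6196/(4π·0.0150) = 3.287 K/W
  R_conv,out = 1/(4πr²h) = 1/(4π·1.02²·10.6) = 0.007216 K/W
ΣR = 1.502×10^-4 + 2.183 + 3.287 + 0.007216 = 5.477 K/W
Q = ΔT/ΣR = (81.8 °C − 10.8 °C)/5.477 = 12.96 W
From the inner boundary to the fibreglass batt/aerogel blanket interface, ΣR_partial = 2.183 K/W.
T_interface = T_in − Q·ΣR_partial = 81.8 °C − (12.96)(2.183) = 53.5 °C

T = 53.5 °C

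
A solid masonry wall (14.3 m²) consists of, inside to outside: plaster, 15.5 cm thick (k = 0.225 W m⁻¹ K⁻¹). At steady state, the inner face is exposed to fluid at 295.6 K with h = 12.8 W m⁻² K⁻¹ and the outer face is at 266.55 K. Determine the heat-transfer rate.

Series thermal resistances, inner to outer:
  R_conv,in = 1/(hA) = 1/(12.8·14.3) = 0.005463 K/W
  R_plaster = L/(kA) = 0.155/(0.225·14.3) = 0.04817 K/W
ΣR = 0.005463 + 0.04817 = 0.05363 K/W
Q = ΔT/ΣR = (295.6 K − 266.55 K)/0.05363 = 542 W

Q = 542 W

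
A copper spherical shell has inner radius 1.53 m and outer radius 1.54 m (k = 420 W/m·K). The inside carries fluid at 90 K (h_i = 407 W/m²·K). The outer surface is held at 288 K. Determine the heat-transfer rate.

Series thermal resistances, inner to outer:
  R_conv,in = 1/(4πr²h) = 1/(4π·1.53²·407) = 8.352×10^-5 K/W
  R_copper = (1/1.53 − 1/1.54)/(4πk) = 0.004244/(4π·420) = 8.041×10^-7 K/W
ΣR = 8.352×10^-5 + 8.041×10^-7 = 8.432×10^-5 K/W
Q = ΔT/ΣR = (90 K − 288 K)/8.432×10^-5 = -2.35×10^6 W
(Negative Q ⇒ heat flows inward; heat gain = 2.35×10^6 W.)

Q = 2350 kW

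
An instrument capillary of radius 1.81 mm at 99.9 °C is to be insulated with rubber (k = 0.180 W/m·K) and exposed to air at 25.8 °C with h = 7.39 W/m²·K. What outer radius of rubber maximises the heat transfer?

r_cr = 2.44 cm

For a cylinder, r_cr = k_ins/h = 0.180/7.39 = 0.0244 m = 2.44 cm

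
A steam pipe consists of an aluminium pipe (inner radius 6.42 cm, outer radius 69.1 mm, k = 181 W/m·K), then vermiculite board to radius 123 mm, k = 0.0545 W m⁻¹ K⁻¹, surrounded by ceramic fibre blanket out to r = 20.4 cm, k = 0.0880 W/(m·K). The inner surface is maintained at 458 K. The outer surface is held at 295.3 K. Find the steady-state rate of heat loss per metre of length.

Resistance network (inner→outer):
  R'_aluminium = ln(0.0691/0.0642)/(2πk) = 0.07355/(2π·181) = 6.467×10^-5 m·K/W
  R'_vermiculite board = ln(0.123/0.0691)/(2πk) = 0.5766/(2π·0.0545) = 1.684 m·K/W
  R'_ceramic fibre blanket = ln(0.204/0.123)/(2πk) = 0.5059/(2π·0.0880) = 0.9150 m·K/W
ΣR = 6.467×10^-5 + 1.684 + 0.9150 = 2.599 m·K/W
Q' = ΔT/ΣR = (458 K − 295.3 K)/2.599 = 62.6 W/m

Q' = 62.6 W/m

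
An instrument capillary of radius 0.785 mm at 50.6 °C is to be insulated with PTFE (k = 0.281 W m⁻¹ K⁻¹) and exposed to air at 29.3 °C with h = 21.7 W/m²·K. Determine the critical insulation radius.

r_cr = 1.29 cm

For a cylinder, r_cr = k_ins/h = 0.281/21.7 = 0.0129 m = 1.29 cm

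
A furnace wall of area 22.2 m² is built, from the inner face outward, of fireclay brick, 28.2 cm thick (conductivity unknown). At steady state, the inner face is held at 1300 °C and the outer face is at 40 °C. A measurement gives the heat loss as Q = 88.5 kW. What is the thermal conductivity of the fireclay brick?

ΣR = ΔT/Q = |1300 − 40|/88500 = 0.01424 K/W
L/(kA) = 0.01424 ⇒ k = 0.282/(0.01424·22.2) = 0.892 W/m·K

k = 0.892 W/m·K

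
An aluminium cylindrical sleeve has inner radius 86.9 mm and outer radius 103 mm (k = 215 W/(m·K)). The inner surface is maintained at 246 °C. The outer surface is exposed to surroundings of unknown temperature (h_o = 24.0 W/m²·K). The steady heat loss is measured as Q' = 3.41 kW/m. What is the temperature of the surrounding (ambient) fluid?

Sum the resistances:
  R'_aluminium = ln(0.103/0.0869)/(2πk) = 0.1700/(2π·215) = 1.258×10^-4 m·K/W
  R'_conv,out = 1/(2πr h) = 1/(2π·0.103·24.0) = 0.06438 m·K/W
ΣR = 0.06451 m·K/W
ΔT = Q'·ΣR = 3410 × 0.06451 = 220.0 K
Heat flows outward, so T_out = T_in − ΔT = 246 − 220.0 = 26.0 °C

T_out = 26.0 °C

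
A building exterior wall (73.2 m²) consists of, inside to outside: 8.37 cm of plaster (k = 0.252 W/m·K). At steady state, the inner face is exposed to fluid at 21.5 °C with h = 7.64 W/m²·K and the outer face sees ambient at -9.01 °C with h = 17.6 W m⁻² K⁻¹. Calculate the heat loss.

Series thermal resistances, inner to outer:
  R_conv,in = 1/(hA) = 1/(7.64·73.2) = 0.001788 K/W
  R_plaster = L/(kA) = 0.0837/(0.252·73.2) = 0.004537 K/W
  R_conv,out = 1/(hA) = 1/(17.6·73.2) = 7.762×10^-4 K/W
ΣR = 0.001788 + 0.004537 + 7.762×10^-4 = 0.007101 K/W
Q = ΔT/ΣR = (21.5 °C − -9.01 °C)/0.007101 = 4300 W

Q = 4300 W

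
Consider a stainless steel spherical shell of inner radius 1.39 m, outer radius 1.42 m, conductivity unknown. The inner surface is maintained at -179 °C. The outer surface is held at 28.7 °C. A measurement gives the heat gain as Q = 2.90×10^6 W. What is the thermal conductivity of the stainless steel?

k = 16.9 W/m·K

ΣR = ΔT/Q = |-179 − 28.7|/2.90×10^6 = 7.162×10^-5 K/W
(1/r₁−1/r₂)/(4πk) = 7.162×10^-5 ⇒ k = 0.01520/(4π·7.162×10^-5) = 16.9 W/m·K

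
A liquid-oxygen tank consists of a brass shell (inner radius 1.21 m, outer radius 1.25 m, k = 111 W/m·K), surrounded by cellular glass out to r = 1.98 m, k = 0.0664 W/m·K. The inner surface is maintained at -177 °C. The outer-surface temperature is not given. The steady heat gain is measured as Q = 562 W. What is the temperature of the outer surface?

Sum the resistances:
  R_brass = (1/1.21 − 1/1.25)/(4πk) = 0.02645/(4π·111) = 1.896×10^-5 K/W
  R_cellular glass = (1/1.25 − 1/1.98)/(4πk) = 0.2949/(4π·0.0664) = 0.3535 K/W
ΣR = 0.3535 K/W
ΔT = Q·ΣR = 562 × 0.3535 = 198.7 K
Heat flows inward, so T_out = T_in + ΔT = -177 + 198.7 = 21.7 °C

T_out = 21.7 °C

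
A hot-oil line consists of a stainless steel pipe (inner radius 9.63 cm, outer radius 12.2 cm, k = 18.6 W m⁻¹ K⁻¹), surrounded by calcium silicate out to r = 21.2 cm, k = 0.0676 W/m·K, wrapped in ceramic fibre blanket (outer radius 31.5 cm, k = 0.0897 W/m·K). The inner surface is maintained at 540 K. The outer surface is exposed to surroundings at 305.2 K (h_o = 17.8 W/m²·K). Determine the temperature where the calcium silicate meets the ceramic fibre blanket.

Resistance network (inner→outer):
  R'_stainless steel = ln(0.122/0.0963)/(2πk) = 0.2366/(2π·18.6) = 0.002024 m·K/W
  R'_calcium silicate = ln(0.212/0.122)/(2πk) = 0.5526/(2π·0.0676) = 1.301 m·K/W
  R'_ceramic fibre blanket = ln(0.315/0.212)/(2πk) = 0.3960/(2π·0.0897) = 0.7026 m·K/W
  R'_conv,out = 1/(2πr h) = 1/(2π·0.315·17.8) = 0.02839 m·K/W
ΣR = 0.002024 + 1.301 + 0.7026 + 0.02839 = 2.034 m·K/W
Q' = ΔT/ΣR = (540 K − 305.2 K)/2.034 = 115.4 W/m
From the inner boundary to the calcium silicate/ceramic fibre blanket interface, ΣR_partial = 1.303 m·K/W.
T_interface = T_in − Q'·ΣR_partial = 540 K − (115.4)(1.303) = 390 K

T = 390 K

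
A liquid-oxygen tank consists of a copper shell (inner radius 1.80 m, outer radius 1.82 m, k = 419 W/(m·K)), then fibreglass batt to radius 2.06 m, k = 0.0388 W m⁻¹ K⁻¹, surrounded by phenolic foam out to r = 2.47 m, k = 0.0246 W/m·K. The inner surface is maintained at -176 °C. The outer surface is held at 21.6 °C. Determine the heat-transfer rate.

Resistance network (inner→outer):
  R_copper = (1/1.80 − 1/1.82)/(4πk) = 0.006105/(4π·419) = 1.159×10^-6 K/W
  R_fibreglass batt = (1/1.82 − 1/2.06)/(4πk) = 0.06401/(4π·0.0388) = 0.1313 K/W
  R_phenolic foam = (1/2.06 − 1/2.47)/(4πk) = 0.08058/(4π·0.0246) = 0.2607 K/W
ΣR = 1.159×10^-6 + 0.1313 + 0.2607 = 0.3920 K/W
Q = ΔT/ΣR = (-176 °C − 21.6 °C)/0.3920 = -504 W
(Negative Q ⇒ heat flows inward; heat gain = 504 W.)

Q = 504 W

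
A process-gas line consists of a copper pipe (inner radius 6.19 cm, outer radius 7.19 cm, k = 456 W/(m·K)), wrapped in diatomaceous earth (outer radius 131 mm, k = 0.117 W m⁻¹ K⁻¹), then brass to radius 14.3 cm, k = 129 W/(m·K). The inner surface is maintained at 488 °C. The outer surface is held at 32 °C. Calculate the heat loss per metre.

Resistance network (inner→outer):
  R'_copper = ln(0.0719/0.0619)/(2πk) = 0.1498/(2π·456) = 5.227×10^-5 m·K/W
  R'_diatomaceous earth = ln(0.131/0.0719)/(2πk) = 0.5999/(2π·0.117) = 0.8161 m·K/W
  R'_brass = ln(0.143/0.131)/(2πk) = 0.08765/(2π·129) = 1.081×10^-4 m·K/W
ΣR = 5.227×10^-5 + 0.8161 + 1.081×10^-4 = 0.8163 m·K/W
Q' = ΔT/ΣR = (488 °C − 32 °C)/0.8163 = 559 W/m

Q' = 559 W/m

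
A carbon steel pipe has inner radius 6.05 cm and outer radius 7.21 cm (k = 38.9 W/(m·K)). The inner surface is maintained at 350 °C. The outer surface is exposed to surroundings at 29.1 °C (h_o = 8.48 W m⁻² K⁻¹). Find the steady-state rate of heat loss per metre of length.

Treat each layer as a resistance in series:
  R'_carbon steel = ln(0.0721/0.0605)/(2πk) = 0.1754/(2π·38.9) = 7.177×10^-4 m·K/W
  R'_conv,out = 1/(2πr h) = 1/(2π·0.0721·8.48) = 0.2603 m·K/W
ΣR = 7.177×10^-4 + 0.2603 = 0.2610 m·K/W
Q' = ΔT/ΣR = (350 °C − 29.1 °C)/0.2610 = 1230 W/m

Q' = 1230 W/m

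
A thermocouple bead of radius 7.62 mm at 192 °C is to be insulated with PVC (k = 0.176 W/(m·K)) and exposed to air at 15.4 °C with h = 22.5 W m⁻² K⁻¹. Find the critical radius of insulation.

For a sphere, r_cr = 2k_ins/h = 2·0.176/22.5 = 0.0156 m = 1.56 cm

r_cr = 1.56 cm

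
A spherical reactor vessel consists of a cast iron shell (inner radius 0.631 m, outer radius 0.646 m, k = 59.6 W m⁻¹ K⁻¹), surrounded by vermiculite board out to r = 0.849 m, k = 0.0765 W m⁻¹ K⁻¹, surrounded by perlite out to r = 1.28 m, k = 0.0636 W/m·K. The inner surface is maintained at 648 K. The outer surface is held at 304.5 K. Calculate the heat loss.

Series thermal resistances, inner to outer:
  R_cast iron = (1/0.631 − 1/0.646)/(4πk) = 0.03680/(4π·59.6) = 4.913×10^-5 K/W
  R_vermiculite board = (1/0.646 − 1/0.849)/(4πk) = 0.3701/(4π·0.0765) = 0.3850 K/W
  R_perlite = (1/0.849 − 1/1.28)/(4πk) = 0.3966/(4π·0.0636) = 0.4962 K/W
ΣR = 4.913×10^-5 + 0.3850 + 0.4962 = 0.8812 K/W
Q = ΔT/ΣR = (648 K − 304.5 K)/0.8812 = 390 W

Q = 390 W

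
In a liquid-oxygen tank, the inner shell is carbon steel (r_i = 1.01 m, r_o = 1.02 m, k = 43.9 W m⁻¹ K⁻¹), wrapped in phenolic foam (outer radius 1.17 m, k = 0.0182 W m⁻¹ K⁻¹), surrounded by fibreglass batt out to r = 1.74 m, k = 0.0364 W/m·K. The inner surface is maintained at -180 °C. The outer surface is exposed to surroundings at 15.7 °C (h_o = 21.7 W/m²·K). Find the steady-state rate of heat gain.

Resistance network (inner→outer):
  R_carbon steel = (1/1.01 − 1/1.02)/(4πk) = 0.009707/(4π·43.9) = 1.760×10^-5 K/W
  R_phenolic foam = (1/1.02 − 1/1.17)/(4πk) = 0.1257/(4π·0.0182) = 0.5496 K/W
  R_fibreglass batt = (1/1.17 − 1/1.74)/(4πk) = 0.2800/(4π·0.0364) = 0.6121 K/W
  R_conv,out = 1/(4πr²h) = 1/(4π·1.74²·21.7) = 0.001211 K/W
ΣR = 1.760×10^-5 + 0.5496 + 0.6121 + 0.001211 = 1.163 K/W
Q = ΔT/ΣR = (-180 °C − 15.7 °C)/1.163 = -168 W
(Negative Q ⇒ heat flows inward; heat gain = 168 W.)

Q = 168 W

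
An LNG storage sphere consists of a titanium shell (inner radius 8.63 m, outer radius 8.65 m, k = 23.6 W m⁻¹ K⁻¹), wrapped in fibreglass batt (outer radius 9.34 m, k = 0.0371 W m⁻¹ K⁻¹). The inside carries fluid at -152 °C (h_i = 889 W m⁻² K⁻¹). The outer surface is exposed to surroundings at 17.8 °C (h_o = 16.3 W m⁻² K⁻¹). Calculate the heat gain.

Treat each layer as a resistance in series:
  R_conv,in = 1/(4πr²h) = 1/(4π·8.63²·889) = 1.202×10^-6 K/W
  R_titanium = (1/8.63 − 1/8.65)/(4πk) = 2.679×10^-4/(4π·23.6) = 9.034×10^-7 K/W
  R_fibreglass batt = (1/8.65 − 1/9.34)/(4πk) = 0.008541/(4π·0.0371) = 0.01832 K/W
  R_conv,out = 1/(4πr²h) = 1/(4π·9.34²·16.3) = 5.596×10^-5 K/W
ΣR = 1.202×10^-6 + 9.034×10^-7 + 0.01832 + 5.596×10^-5 = 0.01838 K/W
Q = ΔT/ΣR = (-152 °C − 17.8 °C)/0.01838 = -9240 W
(Negative Q ⇒ heat flows inward; heat gain = 9240 W.)

Q = 9.24 kW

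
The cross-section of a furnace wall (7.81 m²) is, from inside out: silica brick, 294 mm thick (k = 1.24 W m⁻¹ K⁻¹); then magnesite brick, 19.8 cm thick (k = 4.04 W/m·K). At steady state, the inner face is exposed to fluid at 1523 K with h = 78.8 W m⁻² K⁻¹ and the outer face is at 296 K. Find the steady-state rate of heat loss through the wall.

Series thermal resistances, inner to outer:
  R_conv,in = 1/(hA) = 1/(78.8·7.81) = 0.001625 K/W
  R_silica brick = L/(kA) = 0.294/(1.24·7.81) = 0.03036 K/W
  R_magnesite brick = L/(kA) = 0.198/(4.04·7.81) = 0.006275 K/W
ΣR = 0.001625 + 0.03036 + 0.006275 = 0.03826 K/W
Q = ΔT/ΣR = (1523 K − 296 K)/0.03826 = 32100 W

Q = 32.1 kW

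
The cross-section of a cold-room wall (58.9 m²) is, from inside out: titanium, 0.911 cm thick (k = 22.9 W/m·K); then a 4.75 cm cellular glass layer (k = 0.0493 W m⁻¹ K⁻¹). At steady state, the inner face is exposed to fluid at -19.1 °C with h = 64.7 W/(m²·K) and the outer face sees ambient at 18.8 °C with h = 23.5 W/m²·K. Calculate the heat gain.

Treat each layer as a resistance in series:
  R_conv,in = 1/(hA) = 1/(64.7·58.9) = 2.624×10^-4 K/W
  R_titanium = L/(kA) = 0.00911/(22.9·58.9) = 6.754×10^-6 K/W
  R_cellular glass = L/(kA) = 0.0475/(0.0493·58.9) = 0.01636 K/W
  R_conv,out = 1/(hA) = 1/(23.5·58.9) = 7.225×10^-4 K/W
ΣR = 2.624×10^-4 + 6.754×10^-6 + 0.01636 + 7.225×10^-4 = 0.01735 K/W
Q = ΔT/ΣR = (-19.1 °C − 18.8 °C)/0.01735 = -2180 W
(Negative Q ⇒ heat flows inward; heat gain = 2180 W.)

Q = 2.18 kW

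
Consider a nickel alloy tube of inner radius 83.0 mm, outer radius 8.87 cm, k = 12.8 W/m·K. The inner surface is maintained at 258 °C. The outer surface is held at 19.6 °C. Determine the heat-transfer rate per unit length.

Q' = 2πk·ΔT/ln(r₂/r₁) = 2π × 12.8 × 238.4 / ln(0.0887/0.0830) = 2.89×10^5 W/m

Q' = 2.89×10^5 W/m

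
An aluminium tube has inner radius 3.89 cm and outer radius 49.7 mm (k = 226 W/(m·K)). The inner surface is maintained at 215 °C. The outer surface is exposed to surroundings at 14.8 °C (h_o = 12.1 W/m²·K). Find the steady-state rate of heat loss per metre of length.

Q' = 756 W/m

Series thermal resistances, inner to outer:
  R'_aluminium = ln(0.0497/0.0389)/(2πk) = 0.2450/(2π·226) = 1.725×10^-4 m·K/W
  R'_conv,out = 1/(2πr h) = 1/(2π·0.0497·12.1) = 0.2647 m·K/W
ΣR = 1.725×10^-4 + 0.2647 = 0.2649 m·K/W
Q' = ΔT/ΣR = (215 °C − 14.8 °C)/0.2649 = 756 W/m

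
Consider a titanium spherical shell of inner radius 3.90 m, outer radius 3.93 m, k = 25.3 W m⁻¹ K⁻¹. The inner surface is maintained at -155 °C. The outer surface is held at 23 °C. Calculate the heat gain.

Q = 28900 kW

Q = 4πk·ΔT/(1/r₁ − 1/r₂) = 4π × 25.3 × 178 / (1/3.90 − 1/3.93) = 2.89×10^7 W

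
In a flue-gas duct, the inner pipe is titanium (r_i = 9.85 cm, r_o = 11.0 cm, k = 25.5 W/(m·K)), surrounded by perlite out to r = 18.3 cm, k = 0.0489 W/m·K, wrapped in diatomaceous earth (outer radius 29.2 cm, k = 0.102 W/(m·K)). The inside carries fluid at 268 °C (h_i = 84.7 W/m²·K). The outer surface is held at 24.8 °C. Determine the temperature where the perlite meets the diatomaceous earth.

Series thermal resistances, inner to outer:
  R'_conv,in = 1/(2πr h) = 1/(2π·0.0985·84.7) = 0.01908 m·K/W
  R'_titanium = ln(0.110/0.0985)/(2πk) = 0.1104/(2π·25.5) = 6.892×10^-4 m·K/W
  R'_perlite = ln(0.183/0.110)/(2πk) = 0.5090/(2π·0.0489) = 1.657 m·K/W
  R'_diatomaceous earth = ln(0.292/0.183)/(2πk) = 0.4673/(2π·0.102) = 0.7291 m·K/W
ΣR = 0.01908 + 6.892×10^-4 + 1.657 + 0.7291 = 2.406 m·K/W
Q' = ΔT/ΣR = (268 °C − 24.8 °C)/2.406 = 101.1 W/m
From the inner boundary to the perlite/diatomaceous earth interface, ΣR_partial = 1.677 m·K/W.
T_interface = T_in − Q'·ΣR_partial = 268 °C − (101.1)(1.677) = 98.5 °C

T = 98.5 °C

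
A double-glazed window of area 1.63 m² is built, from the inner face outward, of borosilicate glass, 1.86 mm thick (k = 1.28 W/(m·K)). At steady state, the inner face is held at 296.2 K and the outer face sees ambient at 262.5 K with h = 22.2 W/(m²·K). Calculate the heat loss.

Q = 1180 W

Resistance network (inner→outer):
  R_borosilicate glass = L/(kA) = 0.00186/(1.28·1.63) = 8.915×10^-4 K/W
  R_conv,out = 1/(hA) = 1/(22.2·1.63) = 0.02763 K/W
ΣR = 8.915×10^-4 + 0.02763 = 0.02852 K/W
Q = ΔT/ΣR = (296.2 K − 262.5 K)/0.02852 = 1180 W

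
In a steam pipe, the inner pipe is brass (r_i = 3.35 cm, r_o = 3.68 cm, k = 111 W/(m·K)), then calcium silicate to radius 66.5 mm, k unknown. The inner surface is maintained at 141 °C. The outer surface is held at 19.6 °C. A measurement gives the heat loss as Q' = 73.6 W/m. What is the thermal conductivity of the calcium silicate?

k = 0.0571 W/m·K

ΣR = ΔT/Q' = |141 − 19.6|/73.6 = 1.649 m·K/W
Known resistances:
  R'_brass = ln(0.0368/0.0335)/(2πk) = 0.09395/(2π·111) = 1.347×10^-4 m·K/W
R_calcium silicate = ΣR − ΣR_known = 1.649 − 1.347×10^-4 = 1.649 m·K/W
ln(r₂/r₁)/(2πk) = 1.649 ⇒ k = 0.5917/(2π·1.649) = 0.0571 W/m·K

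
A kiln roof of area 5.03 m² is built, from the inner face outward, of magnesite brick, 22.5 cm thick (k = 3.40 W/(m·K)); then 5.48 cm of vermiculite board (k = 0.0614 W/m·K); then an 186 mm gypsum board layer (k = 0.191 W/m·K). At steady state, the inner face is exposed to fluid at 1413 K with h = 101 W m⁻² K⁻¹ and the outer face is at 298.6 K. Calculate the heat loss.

Series thermal resistances, inner to outer:
  R_conv,in = 1/(hA) = 1/(101·5.03) = 0.001968 K/W
  R_magnesite brick = L/(kA) = 0.225/(3.40·5.03) = 0.01316 K/W
  R_vermiculite board = L/(kA) = 0.0548/(0.0614·5.03) = 0.1774 K/W
  R_gypsum board = L/(kA) = 0.186/(0.191·5.03) = 0.1936 K/W
ΣR = 0.001968 + 0.01316 + 0.1774 + 0.1936 = 0.3861 K/W
Q = ΔT/ΣR = (1413 K − 298.6 K)/0.3861 = 2890 W

Q = 2890 W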